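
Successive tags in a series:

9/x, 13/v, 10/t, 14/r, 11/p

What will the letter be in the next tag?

n

Letter — letters move back 2 places in the alphabet: x, v, t, r, p → n.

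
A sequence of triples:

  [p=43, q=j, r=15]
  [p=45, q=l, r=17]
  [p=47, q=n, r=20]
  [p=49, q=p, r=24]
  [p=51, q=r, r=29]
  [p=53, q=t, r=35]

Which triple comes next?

[p=55, q=v, r=42]

P — +2 each step: 43, 45, 47, 49, 51, 53 → 55.
Q: j, l, n, p, r, t → v (letters move forward 2 places in the alphabet).
R: differences are 2, 3, 4, … (increasing by 1 each time); 15, 17, 20, 24, 29, 35 → 42.
So the next triple is [p=55, q=v, r=42].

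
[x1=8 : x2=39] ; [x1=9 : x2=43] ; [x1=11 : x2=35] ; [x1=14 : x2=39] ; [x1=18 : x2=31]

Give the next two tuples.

X1: differences are 1, 2, 3, … (increasing by 1 each time), so 8, 9, 11, 14, 18 → 23 → 29.
For the x2, alternating steps +4, −8, +4, −8, …: 39, 43, 35, 39, 31 → 35 → 27.
So the next two tuples are [x1=23 : x2=35] and [x1=29 : x2=27].

[x1=23 : x2=35], [x1=29 : x2=27]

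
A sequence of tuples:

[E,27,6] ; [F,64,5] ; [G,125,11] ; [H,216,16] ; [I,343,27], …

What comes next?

For the letter, letters move forward 1 place in the alphabet: E, F, G, H, I → J.
For the second component, perfect cubes: 3³, 4³, 5³, …: 27, 64, 125, 216, 343 → 512.
For the third component, each term is the sum of the two before it: 6, 5, 11, 16, 27 → 43.
Combining the parts gives [J,512,43].

[J,512,43]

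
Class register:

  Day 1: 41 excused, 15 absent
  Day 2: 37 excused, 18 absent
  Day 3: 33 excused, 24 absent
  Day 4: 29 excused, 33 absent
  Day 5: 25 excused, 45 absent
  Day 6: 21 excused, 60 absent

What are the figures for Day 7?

Excused — −4 each step: 41, 37, 33, 29, 25, 21 → 17.
Absent goes 15, 18, 24, 33, 45, 60 → 78 (differences are 3, 6, 9, … (increasing by 3 each time)).
So the next row is 17 excused, 78 absent.

17 excused, 78 absent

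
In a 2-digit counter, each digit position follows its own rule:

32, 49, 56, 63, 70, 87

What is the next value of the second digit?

4

Second digit: −3 each step, mod 10, so 2, 9, 6, 3, 0, 7 → 4.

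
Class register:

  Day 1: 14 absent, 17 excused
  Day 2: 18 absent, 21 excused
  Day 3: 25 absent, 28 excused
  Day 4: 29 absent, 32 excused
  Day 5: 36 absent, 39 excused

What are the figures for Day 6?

40 absent, 43 excused

Absent goes 14, 18, 25, 29, 36 → 40 (alternating steps +4, +7, +4, +7, …).
Excused: 17, 21, 28, 32, 39 → 43 (always 3 more than the absent).
Putting it together: 40 absent, 43 excused.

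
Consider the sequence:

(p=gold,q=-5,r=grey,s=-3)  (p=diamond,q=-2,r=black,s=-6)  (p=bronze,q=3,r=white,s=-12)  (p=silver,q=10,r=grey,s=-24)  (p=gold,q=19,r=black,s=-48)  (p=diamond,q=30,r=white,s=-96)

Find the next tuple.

P: repeats gold → diamond → bronze → silver, so gold, diamond, bronze, silver, gold, diamond → bronze.
Q: differences are 3, 5, 7, … (increasing by 2 each time), so -5, -2, 3, 10, 19, 30 → 43.
R: repeats grey → black → white, so grey, black, white, grey, black, white → grey.
S: -3, -6, -12, -24, -48, -96 → -192 (×2 each step).
Combining the parts gives (p=bronze,q=43,r=grey,s=-192).

(p=bronze,q=43,r=grey,s=-192)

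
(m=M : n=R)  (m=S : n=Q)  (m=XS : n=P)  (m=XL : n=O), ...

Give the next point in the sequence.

(m=L : n=N)

M — runs backward through clothing sizes XS→XL: M, S, XS, XL → L.
N — letters move back 1 place in the alphabet: R, Q, P, O → N.
Combining the parts gives (m=L : n=N).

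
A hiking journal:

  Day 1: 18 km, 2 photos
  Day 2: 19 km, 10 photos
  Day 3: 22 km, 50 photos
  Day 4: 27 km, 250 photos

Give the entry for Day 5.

For the km, differences are 1, 3, 5, … (increasing by 2 each time): 18, 19, 22, 27 → 34.
Photos goes 2, 10, 50, 250 → 1250 (×5 each step).
Putting it together: 34 km, 1250 photos.

34 km, 1250 photos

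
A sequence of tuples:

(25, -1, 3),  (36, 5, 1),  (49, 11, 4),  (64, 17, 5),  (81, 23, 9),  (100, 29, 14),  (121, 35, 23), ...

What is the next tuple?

(144, 41, 37)

First slot goes 25, 36, 49, 64, 81, 100, 121 → 144 (perfect squares: 5², 6², 7², …).
Second slot: +6 each step; -1, 5, 11, 17, 23, 29, 35 → 41.
For the third slot, each term is the sum of the two before it: 3, 1, 4, 5, 9, 14, 23 → 37.
Combining the parts gives (144, 41, 37).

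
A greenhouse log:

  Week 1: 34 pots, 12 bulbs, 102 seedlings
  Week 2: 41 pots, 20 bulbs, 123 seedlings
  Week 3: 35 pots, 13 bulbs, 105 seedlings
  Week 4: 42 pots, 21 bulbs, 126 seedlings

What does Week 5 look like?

36 pots, 14 bulbs, 108 seedlings

Pots: alternating steps +7, −6, +7, −6, …; 34, 41, 35, 42 → 36.
Bulbs: alternating steps +8, −7, +8, −7, …, so 12, 20, 13, 21 → 14.
Seedlings goes 102, 123, 105, 126 → 108 (always 3 × the pots).
Combining the parts gives 36 pots, 14 bulbs, 108 seedlings.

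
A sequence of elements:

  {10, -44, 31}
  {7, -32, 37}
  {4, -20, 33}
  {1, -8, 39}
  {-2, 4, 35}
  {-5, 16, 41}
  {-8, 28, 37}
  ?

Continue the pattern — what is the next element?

First component: −3 each step, so 10, 7, 4, 1, -2, -5, -8 → -11.
Second component: +12 each step; -44, -32, -20, -8, 4, 16, 28 → 40.
Third component — alternating steps +6, −4, +6, −4, …: 31, 37, 33, 39, 35, 41, 37 → 43.
Combining the parts gives {-11, 40, 43}.

{-11, 40, 43}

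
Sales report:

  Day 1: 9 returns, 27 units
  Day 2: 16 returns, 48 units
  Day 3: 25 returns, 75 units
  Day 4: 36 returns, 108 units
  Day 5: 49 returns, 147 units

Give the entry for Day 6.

64 returns, 192 units

Returns — perfect squares: 3², 4², 5², …: 9, 16, 25, 36, 49 → 64.
For the units, always 3 × the returns: 27, 48, 75, 108, 147 → 192.
Putting it together: 64 returns, 192 units.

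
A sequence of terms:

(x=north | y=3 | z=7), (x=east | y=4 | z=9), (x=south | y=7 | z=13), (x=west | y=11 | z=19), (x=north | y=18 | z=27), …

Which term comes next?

X goes north, east, south, west, north → east (repeats north → east → south → west).
For the y, each term is the sum of the two before it: 3, 4, 7, 11, 18 → 29.
For the z, differences are 2, 4, 6, … (increasing by 2 each time): 7, 9, 13, 19, 27 → 37.
Combining the parts gives (x=east | y=29 | z=37).

(x=east | y=29 | z=37)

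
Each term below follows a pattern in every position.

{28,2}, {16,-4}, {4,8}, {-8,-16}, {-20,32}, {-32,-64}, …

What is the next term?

First coordinate — −12 each step: 28, 16, 4, -8, -20, -32 → -44.
Second coordinate: ×(-2) each step, so 2, -4, 8, -16, 32, -64 → 128.
So the next term is {-44,128}.

{-44,128}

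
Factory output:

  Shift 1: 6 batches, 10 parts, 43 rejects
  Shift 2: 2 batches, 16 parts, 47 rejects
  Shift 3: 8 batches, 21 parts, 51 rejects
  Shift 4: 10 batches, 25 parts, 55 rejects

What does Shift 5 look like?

18 batches, 28 parts, 59 rejects

Batches — each term is the sum of the two before it: 6, 2, 8, 10 → 18.
Parts: differences are 6, 5, 4, … (decreasing by 1 each time), so 10, 16, 21, 25 → 28.
Rejects goes 43, 47, 51, 55 → 59 (+4 each step).
Combining the parts gives 18 batches, 28 parts, 59 rejects.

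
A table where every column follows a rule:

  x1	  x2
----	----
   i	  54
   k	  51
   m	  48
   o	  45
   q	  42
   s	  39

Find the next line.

u  36

Column x1: letters move forward 2 places in the alphabet, so i, k, m, o, q, s → u.
Column x2: −3 each step, so 54, 51, 48, 45, 42, 39 → 36.
So the next line is u  36.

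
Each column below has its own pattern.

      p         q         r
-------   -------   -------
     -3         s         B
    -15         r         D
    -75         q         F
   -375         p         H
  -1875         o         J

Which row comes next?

Column p: ×5 each step; -3, -15, -75, -375, -1875 → -9375.
Column q: s, r, q, p, o → n (letters move back 1 place in the alphabet).
Column r: letters move forward 2 places in the alphabet; B, D, F, H, J → L.
Putting it together: -9375  n  L.

-9375  n  L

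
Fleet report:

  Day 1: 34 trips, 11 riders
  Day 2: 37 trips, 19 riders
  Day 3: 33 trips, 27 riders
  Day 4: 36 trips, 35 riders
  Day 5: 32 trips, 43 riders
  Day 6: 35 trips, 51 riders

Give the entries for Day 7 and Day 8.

Trips: alternating steps +3, −4, +3, −4, …, so 34, 37, 33, 36, 32, 35 → 31 → 34.
Riders: +8 each step; 11, 19, 27, 35, 43, 51 → 59 → 67.
So the next two rows are 31 trips, 59 riders and 34 trips, 67 riders.

31 trips, 59 riders; 34 trips, 67 riders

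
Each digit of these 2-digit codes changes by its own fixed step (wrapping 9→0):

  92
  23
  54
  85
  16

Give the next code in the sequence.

First digit — +3 each step, mod 10: 9, 2, 5, 8, 1 → 4.
Second digit: 2, 3, 4, 5, 6 → 7 (+1 each step, mod 10).
So the next code is 47.

47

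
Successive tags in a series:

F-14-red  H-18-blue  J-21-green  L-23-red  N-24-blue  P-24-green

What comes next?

R-23-red

For the letter, letters move forward 2 places in the alphabet: F, H, J, L, N, P → R.
Second component — differences are 4, 3, 2, … (decreasing by 1 each time): 14, 18, 21, 23, 24, 24 → 23.
Colour goes red, blue, green, red, blue, green → red (repeats red → blue → green).
Putting it together: R-23-red.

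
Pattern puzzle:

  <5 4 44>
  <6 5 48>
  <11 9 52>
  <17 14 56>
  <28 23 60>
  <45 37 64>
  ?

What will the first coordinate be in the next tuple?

First coordinate: 5, 6, 11, 17, 28, 45 → 73 (each term is the sum of the two before it).
Second coordinate: each term is the sum of the two before it; 4, 5, 9, 14, 23, 37 → 60.
For the third coordinate, +4 each step: 44, 48, 52, 56, 60, 64 → 68.

73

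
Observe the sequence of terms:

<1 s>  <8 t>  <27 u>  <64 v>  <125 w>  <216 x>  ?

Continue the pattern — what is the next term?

First slot goes 1, 8, 27, 64, 125, 216 → 343 (perfect cubes: 1³, 2³, 3³, …).
Letter: letters move forward 1 place in the alphabet, so s, t, u, v, w, x → y.
Putting it together: <343 y>.

<343 y>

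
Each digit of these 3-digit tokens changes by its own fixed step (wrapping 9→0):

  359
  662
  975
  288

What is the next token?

591

First digit — +3 each step, mod 10: 3, 6, 9, 2 → 5.
Second digit: 5, 6, 7, 8 → 9 (+1 each step, mod 10).
Third digit: 9, 2, 5, 8 → 1 (+3 each step, mod 10).
So the next token is 591.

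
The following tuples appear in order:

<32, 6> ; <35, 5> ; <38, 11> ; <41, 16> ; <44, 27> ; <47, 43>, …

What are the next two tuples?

First value goes 32, 35, 38, 41, 44, 47 → 50 → 53 (+3 each step).
Second value: each term is the sum of the two before it, so 6, 5, 11, 16, 27, 43 → 70 → 113.
Putting the parts together: <50, 70> and then <53, 113>.

<50, 70>, <53, 113>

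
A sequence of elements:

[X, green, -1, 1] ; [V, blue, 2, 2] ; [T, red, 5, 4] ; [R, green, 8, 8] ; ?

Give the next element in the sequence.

Letter: letters move back 2 places in the alphabet, so X, V, T, R → P.
Colour: repeats green → blue → red, so green, blue, red, green → blue.
Third value — +3 each step: -1, 2, 5, 8 → 11.
Fourth value: ×2 each step; 1, 2, 4, 8 → 16.
So the next element is [P, blue, 11, 16].

[P, blue, 11, 16]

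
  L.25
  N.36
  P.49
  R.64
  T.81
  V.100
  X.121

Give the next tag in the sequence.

Letter: L, N, P, R, T, V, X → Z (letters move forward 2 places in the alphabet).
Second component goes 25, 36, 49, 64, 81, 100, 121 → 144 (perfect squares: 5², 6², 7², …).
Combining the parts gives Z.144.

Z.144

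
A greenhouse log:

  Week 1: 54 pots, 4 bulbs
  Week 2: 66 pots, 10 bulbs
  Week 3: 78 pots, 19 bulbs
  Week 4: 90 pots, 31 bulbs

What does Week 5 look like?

Pots — +12 each step: 54, 66, 78, 90 → 102.
Bulbs: differences are 6, 9, 12, … (increasing by 3 each time), so 4, 10, 19, 31 → 46.
So the next row is 102 pots, 46 bulbs.

102 pots, 46 bulbs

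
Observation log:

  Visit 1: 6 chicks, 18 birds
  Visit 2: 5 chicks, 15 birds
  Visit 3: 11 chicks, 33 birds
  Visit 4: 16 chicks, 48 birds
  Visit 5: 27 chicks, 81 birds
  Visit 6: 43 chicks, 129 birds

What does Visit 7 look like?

Chicks: each term is the sum of the two before it; 6, 5, 11, 16, 27, 43 → 70.
Birds goes 18, 15, 33, 48, 81, 129 → 210 (always 3 × the chicks).
Putting it together: 70 chicks, 210 birds.

70 chicks, 210 birds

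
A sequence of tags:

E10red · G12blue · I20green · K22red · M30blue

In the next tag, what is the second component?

32

Second component goes 10, 12, 20, 22, 30 → 32 (alternating steps +2, +8, +2, +8, …).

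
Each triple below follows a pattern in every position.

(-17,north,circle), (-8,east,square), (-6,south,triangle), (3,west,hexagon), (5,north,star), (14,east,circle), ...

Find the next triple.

First coordinate: alternating steps +9, +2, +9, +2, …; -17, -8, -6, 3, 5, 14 → 16.
Direction goes north, east, south, west, north, east → south (repeats north → east → south → west).
Shape goes circle, square, triangle, hexagon, star, circle → square (repeats circle → square → triangle → hexagon → star).
Combining the parts gives (16,south,square).

(16,south,square)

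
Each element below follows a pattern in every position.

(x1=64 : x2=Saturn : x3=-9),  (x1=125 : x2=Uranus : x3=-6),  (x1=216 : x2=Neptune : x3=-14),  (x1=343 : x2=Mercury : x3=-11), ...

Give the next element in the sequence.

X1 goes 64, 125, 216, 343 → 512 (perfect cubes: 4³, 5³, 6³, …).
X2 goes Saturn, Uranus, Neptune, Mercury → Venus (runs through the planets Mercury→Neptune).
X3 goes -9, -6, -14, -11 → -19 (alternating steps +3, −8, +3, −8, …).
So the next element is (x1=512 : x2=Venus : x3=-19).

(x1=512 : x2=Venus : x3=-19)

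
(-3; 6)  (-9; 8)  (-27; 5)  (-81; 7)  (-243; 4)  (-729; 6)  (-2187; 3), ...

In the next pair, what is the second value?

First value — ×3 each step: -3, -9, -27, -81, -243, -729, -2187 → -6561.
Second value goes 6, 8, 5, 7, 4, 6, 3 → 5 (alternating steps +2, −3, +2, −3, …).

5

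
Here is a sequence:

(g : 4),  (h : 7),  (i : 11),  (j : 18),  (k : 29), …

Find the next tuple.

Letter: letters move forward 1 place in the alphabet, so g, h, i, j, k → l.
Second slot — each term is the sum of the two before it: 4, 7, 11, 18, 29 → 47.
So the next tuple is (l : 47).

(l : 47)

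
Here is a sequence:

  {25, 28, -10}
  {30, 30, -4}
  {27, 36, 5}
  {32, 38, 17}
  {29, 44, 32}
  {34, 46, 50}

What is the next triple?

For the first part, alternating steps +5, −3, +5, −3, …: 25, 30, 27, 32, 29, 34 → 31.
For the second part, alternating steps +2, +6, +2, +6, …: 28, 30, 36, 38, 44, 46 → 52.
For the third part, differences are 6, 9, 12, … (increasing by 3 each time): -10, -4, 5, 17, 32, 50 → 71.
Putting it together: {31, 52, 71}.

{31, 52, 71}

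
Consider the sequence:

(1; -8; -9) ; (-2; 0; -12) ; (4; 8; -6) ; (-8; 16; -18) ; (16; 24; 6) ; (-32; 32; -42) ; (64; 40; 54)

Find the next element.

First slot: ×(-2) each step; 1, -2, 4, -8, 16, -32, 64 → -128.
Second slot: +8 each step; -8, 0, 8, 16, 24, 32, 40 → 48.
Third slot goes -9, -12, -6, -18, 6, -42, 54 → -138 (always 10 less than the first slot).
Combining the parts gives (-128; 48; -138).

(-128; 48; -138)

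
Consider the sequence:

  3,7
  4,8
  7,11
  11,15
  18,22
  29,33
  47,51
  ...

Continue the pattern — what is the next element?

76,80

First component: 3, 4, 7, 11, 18, 29, 47 → 76 (each term is the sum of the two before it).
Second component goes 7, 8, 11, 15, 22, 33, 51 → 80 (always 4 more than the first component).
Putting it together: 76,80.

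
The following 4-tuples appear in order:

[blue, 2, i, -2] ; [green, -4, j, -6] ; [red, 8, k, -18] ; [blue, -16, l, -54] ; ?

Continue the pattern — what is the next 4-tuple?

[green, 32, m, -162]

Colour: blue, green, red, blue → green (repeats blue → green → red).
Second slot goes 2, -4, 8, -16 → 32 (×(-2) each step).
Letter: letters move forward 1 place in the alphabet; i, j, k, l → m.
For the fourth slot, ×3 each step: -2, -6, -18, -54 → -162.
Putting it together: [green, 32, m, -162].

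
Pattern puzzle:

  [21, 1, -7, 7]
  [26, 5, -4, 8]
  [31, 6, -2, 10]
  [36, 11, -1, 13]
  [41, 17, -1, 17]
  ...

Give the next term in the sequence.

First component: 21, 26, 31, 36, 41 → 46 (+5 each step).
Second component: each term is the sum of the two before it, so 1, 5, 6, 11, 17 → 28.
Third component: -7, -4, -2, -1, -1 → -2 (differences are 3, 2, 1, … (decreasing by 1 each time)).
For the fourth component, differences are 1, 2, 3, … (increasing by 1 each time): 7, 8, 10, 13, 17 → 22.
So the next term is [46, 28, -2, 22].

[46, 28, -2, 22]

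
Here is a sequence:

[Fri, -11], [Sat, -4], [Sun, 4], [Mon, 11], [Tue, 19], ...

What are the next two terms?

Day: Fri, Sat, Sun, Mon, Tue → Wed → Thu (runs through the weekdays Mon→Sun).
Second entry: alternating steps +7, +8, +7, +8, …; -11, -4, 4, 11, 19 → 26 → 34.
Putting the parts together: [Wed, 26] and then [Thu, 34].

[Wed, 26], [Thu, 34]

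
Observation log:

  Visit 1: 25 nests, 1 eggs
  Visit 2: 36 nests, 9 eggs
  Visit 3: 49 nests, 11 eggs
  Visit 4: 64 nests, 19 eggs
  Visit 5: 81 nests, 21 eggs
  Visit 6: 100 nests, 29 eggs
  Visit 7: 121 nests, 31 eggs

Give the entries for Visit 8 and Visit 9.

Nests — perfect squares: 5², 6², 7², …: 25, 36, 49, 64, 81, 100, 121 → 144 → 169.
Eggs: alternating steps +8, +2, +8, +2, …, so 1, 9, 11, 19, 21, 29, 31 → 39 → 41.
So the next two records are 144 nests, 39 eggs and 169 nests, 41 eggs.

144 nests, 39 eggs; 169 nests, 41 eggs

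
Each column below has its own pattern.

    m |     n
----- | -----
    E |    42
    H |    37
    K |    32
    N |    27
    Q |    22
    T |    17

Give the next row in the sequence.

W  12

Column m: letters move forward 3 places in the alphabet; E, H, K, N, Q, T → W.
For the column n, −5 each step: 42, 37, 32, 27, 22, 17 → 12.
Combining the parts gives W  12.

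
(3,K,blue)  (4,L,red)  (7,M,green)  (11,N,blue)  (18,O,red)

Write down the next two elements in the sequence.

(29,P,green), (47,Q,blue)

First component goes 3, 4, 7, 11, 18 → 29 → 47 (each term is the sum of the two before it).
Letter — letters move forward 1 place in the alphabet: K, L, M, N, O → P → Q.
Colour: repeats blue → red → green; blue, red, green, blue, red → green → blue.
So the next two elements are (29,P,green) and (47,Q,blue).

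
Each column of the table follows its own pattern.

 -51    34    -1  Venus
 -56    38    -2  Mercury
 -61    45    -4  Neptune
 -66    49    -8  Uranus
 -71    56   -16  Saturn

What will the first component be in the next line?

For the first component, −5 each step: -51, -56, -61, -66, -71 → -76.

-76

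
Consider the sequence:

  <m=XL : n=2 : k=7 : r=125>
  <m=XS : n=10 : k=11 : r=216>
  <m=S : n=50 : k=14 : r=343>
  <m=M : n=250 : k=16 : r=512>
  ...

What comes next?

<m=L : n=1250 : k=17 : r=729>

M goes XL, XS, S, M → L (runs through clothing sizes XS→XL).
For the n, ×5 each step: 2, 10, 50, 250 → 1250.
K goes 7, 11, 14, 16 → 17 (differences are 4, 3, 2, … (decreasing by 1 each time)).
R — perfect cubes: 5³, 6³, 7³, …: 125, 216, 343, 512 → 729.
Putting it together: <m=L : n=1250 : k=17 : r=729>.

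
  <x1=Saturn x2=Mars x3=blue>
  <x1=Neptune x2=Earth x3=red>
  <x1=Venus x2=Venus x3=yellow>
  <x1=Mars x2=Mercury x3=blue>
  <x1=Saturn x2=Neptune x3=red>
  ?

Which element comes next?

X1 goes Saturn, Neptune, Venus, Mars, Saturn → Neptune (repeats Saturn → Neptune → Venus → Mars).
For the x2, runs backward through the planets Mercury→Neptune: Mars, Earth, Venus, Mercury, Neptune → Uranus.
X3: repeats blue → red → yellow; blue, red, yellow, blue, red → yellow.
Combining the parts gives <x1=Neptune x2=Uranus x3=yellow>.

<x1=Neptune x2=Uranus x3=yellow>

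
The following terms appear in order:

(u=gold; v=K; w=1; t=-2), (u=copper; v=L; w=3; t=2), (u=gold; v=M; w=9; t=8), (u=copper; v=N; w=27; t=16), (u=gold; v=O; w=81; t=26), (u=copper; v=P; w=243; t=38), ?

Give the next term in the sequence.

(u=gold; v=Q; w=729; t=52)

U goes gold, copper, gold, copper, gold, copper → gold (alternates gold ↔ copper).
V goes K, L, M, N, O, P → Q (letters move forward 1 place in the alphabet).
For the w, ×3 each step: 1, 3, 9, 27, 81, 243 → 729.
T — differences are 4, 6, 8, … (increasing by 2 each time): -2, 2, 8, 16, 26, 38 → 52.
So the next term is (u=gold; v=Q; w=729; t=52).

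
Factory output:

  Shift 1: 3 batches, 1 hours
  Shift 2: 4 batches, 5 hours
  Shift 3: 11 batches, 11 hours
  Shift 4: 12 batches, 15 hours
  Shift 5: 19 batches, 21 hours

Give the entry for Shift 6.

Batches — alternating steps +1, +7, +1, +7, …: 3, 4, 11, 12, 19 → 20.
Hours: alternating steps +4, +6, +4, +6, …; 1, 5, 11, 15, 21 → 25.
Combining the parts gives 20 batches, 25 hours.

20 batches, 25 hours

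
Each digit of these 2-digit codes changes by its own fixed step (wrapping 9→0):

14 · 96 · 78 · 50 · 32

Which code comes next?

First digit: −2 each step, mod 10; 1, 9, 7, 5, 3 → 1.
Second digit goes 4, 6, 8, 0, 2 → 4 (+2 each step, mod 10).
So the next code is 14.

14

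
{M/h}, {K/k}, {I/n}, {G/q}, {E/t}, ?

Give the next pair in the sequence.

First letter: letters move back 2 places in the alphabet, so M, K, I, G, E → C.
For the second letter, letters move forward 3 places in the alphabet: h, k, n, q, t → w.
So the next pair is {C/w}.

{C/w}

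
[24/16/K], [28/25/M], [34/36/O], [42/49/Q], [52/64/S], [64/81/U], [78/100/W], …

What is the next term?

For the first part, differences are 4, 6, 8, … (increasing by 2 each time): 24, 28, 34, 42, 52, 64, 78 → 94.
Second part: perfect squares: 4², 5², 6², …, so 16, 25, 36, 49, 64, 81, 100 → 121.
Letter — letters move forward 2 places in the alphabet: K, M, O, Q, S, U, W → Y.
So the next term is [94/121/Y].

[94/121/Y]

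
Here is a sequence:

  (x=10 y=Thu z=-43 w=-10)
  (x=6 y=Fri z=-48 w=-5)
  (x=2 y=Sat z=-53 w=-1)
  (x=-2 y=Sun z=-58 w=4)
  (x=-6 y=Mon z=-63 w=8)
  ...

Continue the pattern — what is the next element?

X: 10, 6, 2, -2, -6 → -10 (−4 each step).
Y — runs through the weekdays Mon→Sun: Thu, Fri, Sat, Sun, Mon → Tue.
Z: −5 each step, so -43, -48, -53, -58, -63 → -68.
W: -10, -5, -1, 4, 8 → 13 (alternating steps +5, +4, +5, +4, …).
Combining the parts gives (x=-10 y=Tue z=-68 w=13).

(x=-10 y=Tue z=-68 w=13)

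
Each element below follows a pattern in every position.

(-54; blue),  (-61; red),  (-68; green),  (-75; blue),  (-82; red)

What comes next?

(-89; green)

First slot: −7 each step; -54, -61, -68, -75, -82 → -89.
For the colour, repeats blue → red → green: blue, red, green, blue, red → green.
Combining the parts gives (-89; green).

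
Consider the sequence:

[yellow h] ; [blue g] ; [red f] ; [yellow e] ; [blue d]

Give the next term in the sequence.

Colour: yellow, blue, red, yellow, blue → red (repeats yellow → blue → red).
For the letter, letters move back 1 place in the alphabet: h, g, f, e, d → c.
So the next term is [red c].

[red c]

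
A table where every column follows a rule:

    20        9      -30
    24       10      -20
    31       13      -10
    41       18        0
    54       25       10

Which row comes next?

For the first component, differences are 4, 7, 10, … (increasing by 3 each time): 20, 24, 31, 41, 54 → 70.
Second component — differences are 1, 3, 5, … (increasing by 2 each time): 9, 10, 13, 18, 25 → 34.
Third component: +10 each step; -30, -20, -10, 0, 10 → 20.
Combining the parts gives 70  34  20.

70  34  20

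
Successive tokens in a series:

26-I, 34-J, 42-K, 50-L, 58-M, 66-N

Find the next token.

First component — +8 each step: 26, 34, 42, 50, 58, 66 → 74.
Letter: I, J, K, L, M, N → O (letters move forward 1 place in the alphabet).
Combining the parts gives 74-O.

74-O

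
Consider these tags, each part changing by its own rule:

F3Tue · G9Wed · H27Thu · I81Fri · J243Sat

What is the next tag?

Letter: letters move forward 1 place in the alphabet; F, G, H, I, J → K.
Second component: ×3 each step, so 3, 9, 27, 81, 243 → 729.
Day — runs through the weekdays Mon→Sun: Tue, Wed, Thu, Fri, Sat → Sun.
Combining the parts gives K729Sun.

K729Sun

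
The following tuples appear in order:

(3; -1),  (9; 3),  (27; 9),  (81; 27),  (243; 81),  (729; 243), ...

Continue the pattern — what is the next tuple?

(2187; 729)

First slot: 3, 9, 27, 81, 243, 729 → 2187 (×3 each step).
Second slot goes -1, 3, 9, 27, 81, 243 → 729 (always the previous value of the first slot).
Putting it together: (2187; 729).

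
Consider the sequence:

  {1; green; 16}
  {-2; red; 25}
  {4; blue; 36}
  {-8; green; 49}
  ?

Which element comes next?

First entry: ×(-2) each step; 1, -2, 4, -8 → 16.
Colour: green, red, blue, green → red (repeats green → red → blue).
Third entry: perfect squares: 4², 5², 6², …; 16, 25, 36, 49 → 64.
Putting it together: {16; red; 64}.

{16; red; 64}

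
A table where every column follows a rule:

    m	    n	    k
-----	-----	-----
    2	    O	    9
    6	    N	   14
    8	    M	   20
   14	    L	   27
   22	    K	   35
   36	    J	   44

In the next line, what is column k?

Column m goes 2, 6, 8, 14, 22, 36 → 58 (each term is the sum of the two before it).
Column n: letters move back 1 place in the alphabet, so O, N, M, L, K, J → I.
Column k: differences are 5, 6, 7, … (increasing by 1 each time); 9, 14, 20, 27, 35, 44 → 54.

54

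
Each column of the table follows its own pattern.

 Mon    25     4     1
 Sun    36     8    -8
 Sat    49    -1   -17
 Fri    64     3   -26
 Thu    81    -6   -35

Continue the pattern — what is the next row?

Wed  100  -2  -44

Day: Mon, Sun, Sat, Fri, Thu → Wed (runs backward through the weekdays Mon→Sun).
Second component: 25, 36, 49, 64, 81 → 100 (perfect squares: 5², 6², 7², …).
Third component: alternating steps +4, −9, +4, −9, …, so 4, 8, -1, 3, -6 → -2.
Fourth component goes 1, -8, -17, -26, -35 → -44 (−9 each step).
So the next row is Wed  100  -2  -44.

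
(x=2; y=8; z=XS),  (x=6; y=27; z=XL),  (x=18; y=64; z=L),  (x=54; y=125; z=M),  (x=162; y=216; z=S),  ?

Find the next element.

(x=486; y=343; z=XS)

X: ×3 each step, so 2, 6, 18, 54, 162 → 486.
Y goes 8, 27, 64, 125, 216 → 343 (perfect cubes: 2³, 3³, 4³, …).
Z — runs backward through clothing sizes XS→XL: XS, XL, L, M, S → XS.
Putting it together: (x=486; y=343; z=XS).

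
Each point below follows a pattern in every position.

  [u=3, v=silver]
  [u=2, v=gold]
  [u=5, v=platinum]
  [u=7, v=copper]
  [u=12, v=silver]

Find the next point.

[u=19, v=gold]

For the u, each term is the sum of the two before it: 3, 2, 5, 7, 12 → 19.
For the v, repeats silver → gold → platinum → copper: silver, gold, platinum, copper, silver → gold.
So the next point is [u=19, v=gold].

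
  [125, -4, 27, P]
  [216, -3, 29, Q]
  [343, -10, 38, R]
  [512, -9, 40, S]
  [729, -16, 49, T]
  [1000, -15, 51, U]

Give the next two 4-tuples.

[1331, -22, 60, V], [1728, -21, 62, W]

First slot: 125, 216, 343, 512, 729, 1000 → 1331 → 1728 (perfect cubes: 5³, 6³, 7³, …).
Second slot: alternating steps +1, −7, +1, −7, …, so -4, -3, -10, -9, -16, -15 → -22 → -21.
Third slot — alternating steps +2, +9, +2, +9, …: 27, 29, 38, 40, 49, 51 → 60 → 62.
For the letter, letters move forward 1 place in the alphabet: P, Q, R, S, T, U → V → W.
Putting the parts together: [1331, -22, 60, V] and then [1728, -21, 62, W].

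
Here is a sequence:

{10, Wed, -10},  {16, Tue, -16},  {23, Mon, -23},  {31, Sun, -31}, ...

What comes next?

{40, Sat, -40}

For the first entry, differences are 6, 7, 8, … (increasing by 1 each time): 10, 16, 23, 31 → 40.
For the day, runs backward through the weekdays Mon→Sun: Wed, Tue, Mon, Sun → Sat.
Third entry: always the negative of the first entry, so -10, -16, -23, -31 → -40.
So the next tuple is {40, Sat, -40}.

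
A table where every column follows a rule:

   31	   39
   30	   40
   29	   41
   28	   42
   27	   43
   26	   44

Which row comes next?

First component: 31, 30, 29, 28, 27, 26 → 25 (−1 each step).
Second component — together with the first component always sums to 70: 39, 40, 41, 42, 43, 44 → 45.
Putting it together: 25  45.

25  45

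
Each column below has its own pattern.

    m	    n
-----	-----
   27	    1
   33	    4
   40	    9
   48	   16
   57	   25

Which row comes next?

67  36

Column m: differences are 6, 7, 8, … (increasing by 1 each time), so 27, 33, 40, 48, 57 → 67.
Column n: perfect squares: 1², 2², 3², …, so 1, 4, 9, 16, 25 → 36.
Putting it together: 67  36.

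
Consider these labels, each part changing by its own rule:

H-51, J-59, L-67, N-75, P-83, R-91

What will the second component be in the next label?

99

Letter: letters move forward 2 places in the alphabet, so H, J, L, N, P, R → T.
Second component: +8 each step; 51, 59, 67, 75, 83, 91 → 99.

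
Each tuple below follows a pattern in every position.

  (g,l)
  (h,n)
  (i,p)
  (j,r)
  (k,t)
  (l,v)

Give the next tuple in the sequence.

First letter: letters move forward 1 place in the alphabet, so g, h, i, j, k, l → m.
Second letter: letters move forward 2 places in the alphabet, so l, n, p, r, t, v → x.
So the next tuple is (m,x).

(m,x)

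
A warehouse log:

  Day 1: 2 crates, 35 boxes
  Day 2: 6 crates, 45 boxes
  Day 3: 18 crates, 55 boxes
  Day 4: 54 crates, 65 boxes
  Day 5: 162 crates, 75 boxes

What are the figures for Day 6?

486 crates, 85 boxes

For the crates, ×3 each step: 2, 6, 18, 54, 162 → 486.
For the boxes, +10 each step: 35, 45, 55, 65, 75 → 85.
Putting it together: 486 crates, 85 boxes.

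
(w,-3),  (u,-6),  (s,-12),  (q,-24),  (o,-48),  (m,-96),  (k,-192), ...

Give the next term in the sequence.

Letter: w, u, s, q, o, m, k → i (letters move back 2 places in the alphabet).
Second part: ×2 each step; -3, -6, -12, -24, -48, -96, -192 → -384.
Putting it together: (i,-384).

(i,-384)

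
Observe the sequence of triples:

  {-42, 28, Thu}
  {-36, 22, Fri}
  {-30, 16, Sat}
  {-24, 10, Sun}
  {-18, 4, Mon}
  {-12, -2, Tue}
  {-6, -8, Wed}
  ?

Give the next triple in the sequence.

First slot goes -42, -36, -30, -24, -18, -12, -6 → 0 (+6 each step).
Second slot — −6 each step: 28, 22, 16, 10, 4, -2, -8 → -14.
Day goes Thu, Fri, Sat, Sun, Mon, Tue, Wed → Thu (runs through the weekdays Mon→Sun).
Combining the parts gives {0, -14, Thu}.

{0, -14, Thu}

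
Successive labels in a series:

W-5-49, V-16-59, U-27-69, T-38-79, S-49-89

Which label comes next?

R-60-99

Letter: W, V, U, T, S → R (letters move back 1 place in the alphabet).
Second component: +11 each step, so 5, 16, 27, 38, 49 → 60.
Third component goes 49, 59, 69, 79, 89 → 99 (+10 each step).
Combining the parts gives R-60-99.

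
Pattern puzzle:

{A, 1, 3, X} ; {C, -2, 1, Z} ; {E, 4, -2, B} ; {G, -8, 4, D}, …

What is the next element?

First letter: A, C, E, G → I (letters move forward 2 places in the alphabet).
For the second component, ×(-2) each step: 1, -2, 4, -8 → 16.
For the third component, always the previous value of the second component: 3, 1, -2, 4 → -8.
Second letter — letters move forward 2 places in the alphabet, wrapping Z→A: X, Z, B, D → F.
Putting it together: {I, 16, -8, F}.

{I, 16, -8, F}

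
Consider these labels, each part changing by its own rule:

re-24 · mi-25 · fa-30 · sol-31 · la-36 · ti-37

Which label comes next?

Note goes re, mi, fa, sol, la, ti → do (runs through the solfège scale do→ti).
Second component: alternating steps +1, +5, +1, +5, …, so 24, 25, 30, 31, 36, 37 → 42.
Combining the parts gives do-42.

do-42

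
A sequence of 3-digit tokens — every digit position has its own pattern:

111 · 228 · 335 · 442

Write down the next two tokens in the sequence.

559, 666

For the first digit, +1 each step, mod 10: 1, 2, 3, 4 → 5 → 6.
Second digit: +1 each step, mod 10; 1, 2, 3, 4 → 5 → 6.
Third digit: 1, 8, 5, 2 → 9 → 6 (−3 each step, mod 10).
Putting the parts together: 559 and then 666.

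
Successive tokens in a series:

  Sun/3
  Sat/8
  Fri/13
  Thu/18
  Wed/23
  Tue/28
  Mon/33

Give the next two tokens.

Day — runs backward through the weekdays Mon→Sun: Sun, Sat, Fri, Thu, Wed, Tue, Mon → Sun → Sat.
For the second component, +5 each step: 3, 8, 13, 18, 23, 28, 33 → 38 → 43.
Putting the parts together: Sun/38 and then Sat/43.

Sun/38, Sat/43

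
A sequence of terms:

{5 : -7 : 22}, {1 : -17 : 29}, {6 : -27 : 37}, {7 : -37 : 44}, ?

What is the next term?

First slot: each term is the sum of the two before it; 5, 1, 6, 7 → 13.
Second slot: −10 each step; -7, -17, -27, -37 → -47.
For the third slot, alternating steps +7, +8, +7, +8, …: 22, 29, 37, 44 → 52.
Putting it together: {13 : -47 : 52}.

{13 : -47 : 52}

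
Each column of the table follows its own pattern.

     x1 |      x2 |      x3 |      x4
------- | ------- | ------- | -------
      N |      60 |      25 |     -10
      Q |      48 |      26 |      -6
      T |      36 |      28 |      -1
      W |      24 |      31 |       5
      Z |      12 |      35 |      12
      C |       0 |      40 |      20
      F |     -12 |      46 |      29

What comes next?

Column x1: N, Q, T, W, Z, C, F → I (letters move forward 3 places in the alphabet, wrapping Z→A).
Column x2 goes 60, 48, 36, 24, 12, 0, -12 → -24 (−12 each step).
Column x3: differences are 1, 2, 3, … (increasing by 1 each time); 25, 26, 28, 31, 35, 40, 46 → 53.
Column x4 — differences are 4, 5, 6, … (increasing by 1 each time): -10, -6, -1, 5, 12, 20, 29 → 39.
So the next row is I  -24  53  39.

I  -24  53  39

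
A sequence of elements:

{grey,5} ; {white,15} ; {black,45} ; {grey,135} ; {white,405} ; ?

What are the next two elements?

For the shade, repeats grey → white → black: grey, white, black, grey, white → black → grey.
Second entry goes 5, 15, 45, 135, 405 → 1215 → 3645 (×3 each step).
So the next two elements are {black,1215} and {grey,3645}.

{black,1215}, {grey,3645}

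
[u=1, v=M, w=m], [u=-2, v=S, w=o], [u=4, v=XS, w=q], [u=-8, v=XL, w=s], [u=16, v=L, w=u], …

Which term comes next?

[u=-32, v=M, w=w]

U: ×(-2) each step, so 1, -2, 4, -8, 16 → -32.
For the v, runs backward through clothing sizes XS→XL: M, S, XS, XL, L → M.
W — letters move forward 2 places in the alphabet: m, o, q, s, u → w.
So the next term is [u=-32, v=M, w=w].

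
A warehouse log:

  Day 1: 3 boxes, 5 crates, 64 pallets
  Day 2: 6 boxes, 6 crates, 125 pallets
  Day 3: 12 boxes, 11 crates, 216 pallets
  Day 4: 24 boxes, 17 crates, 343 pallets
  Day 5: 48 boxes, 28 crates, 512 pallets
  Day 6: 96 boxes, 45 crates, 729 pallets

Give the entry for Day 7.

192 boxes, 73 crates, 1000 pallets

For the boxes, ×2 each step: 3, 6, 12, 24, 48, 96 → 192.
For the crates, each term is the sum of the two before it: 5, 6, 11, 17, 28, 45 → 73.
Pallets — perfect cubes: 4³, 5³, 6³, …: 64, 125, 216, 343, 512, 729 → 1000.
So the next row is 192 boxes, 73 crates, 1000 pallets.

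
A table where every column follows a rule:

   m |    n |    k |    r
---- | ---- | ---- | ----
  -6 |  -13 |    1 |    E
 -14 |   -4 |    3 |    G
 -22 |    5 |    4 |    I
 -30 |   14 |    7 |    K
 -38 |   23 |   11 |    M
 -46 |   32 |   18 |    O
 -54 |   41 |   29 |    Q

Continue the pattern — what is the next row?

For the column m, −8 each step: -6, -14, -22, -30, -38, -46, -54 → -62.
For the column n, +9 each step: -13, -4, 5, 14, 23, 32, 41 → 50.
Column k: 1, 3, 4, 7, 11, 18, 29 → 47 (each term is the sum of the two before it).
Column r: letters move forward 2 places in the alphabet, so E, G, I, K, M, O, Q → S.
Combining the parts gives -62  50  47  S.

-62  50  47  S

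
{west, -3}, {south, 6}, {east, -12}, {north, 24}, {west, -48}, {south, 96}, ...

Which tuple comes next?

{east, -192}

Direction: repeats west → south → east → north; west, south, east, north, west, south → east.
Second coordinate — ×(-2) each step: -3, 6, -12, 24, -48, 96 → -192.
Combining the parts gives {east, -192}.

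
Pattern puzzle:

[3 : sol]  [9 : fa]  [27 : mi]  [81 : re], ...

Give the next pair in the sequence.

First part goes 3, 9, 27, 81 → 243 (×3 each step).
Note: runs backward through the solfège scale do→ti; sol, fa, mi, re → do.
So the next pair is [243 : do].

[243 : do]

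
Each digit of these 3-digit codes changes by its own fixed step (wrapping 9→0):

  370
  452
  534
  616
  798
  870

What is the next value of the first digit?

First digit: +1 each step, mod 10, so 3, 4, 5, 6, 7, 8 → 9.
For the second digit, −2 each step, mod 10: 7, 5, 3, 1, 9, 7 → 5.
Third digit: 0, 2, 4, 6, 8, 0 → 2 (+2 each step, mod 10).

9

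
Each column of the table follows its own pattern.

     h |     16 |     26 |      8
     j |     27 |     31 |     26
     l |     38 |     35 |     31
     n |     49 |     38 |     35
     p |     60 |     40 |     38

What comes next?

r  71  41  40

Letter: letters move forward 2 places in the alphabet, so h, j, l, n, p → r.
Second component: +11 each step, so 16, 27, 38, 49, 60 → 71.
Third component goes 26, 31, 35, 38, 40 → 41 (differences are 5, 4, 3, … (decreasing by 1 each time)).
For the fourth component, always the previous value of the third component: 8, 26, 31, 35, 38 → 40.
Combining the parts gives r  71  41  40.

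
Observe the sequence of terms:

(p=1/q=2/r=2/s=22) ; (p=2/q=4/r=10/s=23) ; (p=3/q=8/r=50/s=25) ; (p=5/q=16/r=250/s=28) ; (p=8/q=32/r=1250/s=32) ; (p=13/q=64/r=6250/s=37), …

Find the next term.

P: each term is the sum of the two before it, so 1, 2, 3, 5, 8, 13 → 21.
Q: ×2 each step, so 2, 4, 8, 16, 32, 64 → 128.
R: ×5 each step, so 2, 10, 50, 250, 1250, 6250 → 31250.
S goes 22, 23, 25, 28, 32, 37 → 43 (differences are 1, 2, 3, … (increasing by 1 each time)).
Combining the parts gives (p=21/q=128/r=31250/s=43).

(p=21/q=128/r=31250/s=43)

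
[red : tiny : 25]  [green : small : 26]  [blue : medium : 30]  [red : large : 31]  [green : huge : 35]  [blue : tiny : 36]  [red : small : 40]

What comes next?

Colour goes red, green, blue, red, green, blue, red → green (repeats red → green → blue).
Size — repeats tiny → small → medium → large → huge: tiny, small, medium, large, huge, tiny, small → medium.
For the third value, alternating steps +1, +4, +1, +4, …: 25, 26, 30, 31, 35, 36, 40 → 41.
So the next element is [green : medium : 41].

[green : medium : 41]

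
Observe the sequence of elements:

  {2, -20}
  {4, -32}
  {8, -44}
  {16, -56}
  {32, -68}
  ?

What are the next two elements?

{64, -80}, {128, -92}

First coordinate: ×2 each step, so 2, 4, 8, 16, 32 → 64 → 128.
Second coordinate — −12 each step: -20, -32, -44, -56, -68 → -80 → -92.
Putting the parts together: {64, -80} and then {128, -92}.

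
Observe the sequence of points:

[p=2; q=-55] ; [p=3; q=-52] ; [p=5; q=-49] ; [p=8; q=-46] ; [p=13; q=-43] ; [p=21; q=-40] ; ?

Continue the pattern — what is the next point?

[p=34; q=-37]

P goes 2, 3, 5, 8, 13, 21 → 34 (each term is the sum of the two before it).
Q goes -55, -52, -49, -46, -43, -40 → -37 (+3 each step).
Putting it together: [p=34; q=-37].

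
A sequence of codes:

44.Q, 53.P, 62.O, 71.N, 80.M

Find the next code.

89.L

First component — +9 each step: 44, 53, 62, 71, 80 → 89.
Letter: letters move back 1 place in the alphabet, so Q, P, O, N, M → L.
Putting it together: 89.L.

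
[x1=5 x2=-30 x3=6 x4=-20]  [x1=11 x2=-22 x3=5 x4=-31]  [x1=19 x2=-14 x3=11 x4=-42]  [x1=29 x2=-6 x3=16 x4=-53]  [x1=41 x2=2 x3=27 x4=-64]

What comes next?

[x1=55 x2=10 x3=43 x4=-75]

For the x1, differences are 6, 8, 10, … (increasing by 2 each time): 5, 11, 19, 29, 41 → 55.
X2: -30, -22, -14, -6, 2 → 10 (+8 each step).
X3: 6, 5, 11, 16, 27 → 43 (each term is the sum of the two before it).
X4: -20, -31, -42, -53, -64 → -75 (−11 each step).
Putting it together: [x1=55 x2=10 x3=43 x4=-75].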